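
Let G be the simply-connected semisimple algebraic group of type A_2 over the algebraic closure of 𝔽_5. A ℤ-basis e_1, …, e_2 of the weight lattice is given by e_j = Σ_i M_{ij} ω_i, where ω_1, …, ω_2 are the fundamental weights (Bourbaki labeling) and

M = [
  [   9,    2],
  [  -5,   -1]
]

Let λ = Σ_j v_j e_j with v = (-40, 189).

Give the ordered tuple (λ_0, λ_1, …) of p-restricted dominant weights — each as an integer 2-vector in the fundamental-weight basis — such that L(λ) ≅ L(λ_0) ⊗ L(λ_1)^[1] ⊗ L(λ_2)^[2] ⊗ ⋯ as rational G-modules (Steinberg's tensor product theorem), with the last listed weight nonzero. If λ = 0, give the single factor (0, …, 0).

ω-coordinates c = M·v, v = (-40, 189):
  c_1 = (9)·(-40) + 2·189 = 18
  c_2 = (-5)·(-40) + (-1)·(189) = 11
Expand coordinatewise in base 5:
  c_1 = 18 = 3·5^0 + 3·5^1
  c_2 = 11 = 1·5^0 + 2·5^1
λ_0 = (3, 1)
λ_1 = (3, 2)

((3, 1), (3, 2))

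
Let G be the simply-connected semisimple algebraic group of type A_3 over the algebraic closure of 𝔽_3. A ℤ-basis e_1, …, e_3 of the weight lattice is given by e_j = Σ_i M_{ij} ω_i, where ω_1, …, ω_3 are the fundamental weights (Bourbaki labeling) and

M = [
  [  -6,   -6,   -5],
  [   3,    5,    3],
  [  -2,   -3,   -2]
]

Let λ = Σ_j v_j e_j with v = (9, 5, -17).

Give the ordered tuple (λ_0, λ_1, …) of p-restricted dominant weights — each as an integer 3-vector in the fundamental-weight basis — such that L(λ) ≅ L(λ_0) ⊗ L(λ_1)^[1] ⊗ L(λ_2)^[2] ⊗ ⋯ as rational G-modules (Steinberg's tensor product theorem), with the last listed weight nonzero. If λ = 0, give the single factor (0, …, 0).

Compute c_i = Σ_j M_{ij} v_j with v = (9, 5, -17):
  c_1 = (-6)·(9) + (-6)·(5) + (-5)·(-17) = 1
  c_2 = (3)·(9) + (5)·(5) + (3)·(-17) = 1
  c_3 = (-2)·(9) + (-3)·(5) + (-2)·(-17) = 1
Base-3 expansion of each c_i:
  c_1 = 1 = 1·3^0
  c_2 = 1 = 1·3^0
  c_3 = 1 = 1·3^0
Factor λ_0 = (1, 1, 1)

((1, 1, 1),)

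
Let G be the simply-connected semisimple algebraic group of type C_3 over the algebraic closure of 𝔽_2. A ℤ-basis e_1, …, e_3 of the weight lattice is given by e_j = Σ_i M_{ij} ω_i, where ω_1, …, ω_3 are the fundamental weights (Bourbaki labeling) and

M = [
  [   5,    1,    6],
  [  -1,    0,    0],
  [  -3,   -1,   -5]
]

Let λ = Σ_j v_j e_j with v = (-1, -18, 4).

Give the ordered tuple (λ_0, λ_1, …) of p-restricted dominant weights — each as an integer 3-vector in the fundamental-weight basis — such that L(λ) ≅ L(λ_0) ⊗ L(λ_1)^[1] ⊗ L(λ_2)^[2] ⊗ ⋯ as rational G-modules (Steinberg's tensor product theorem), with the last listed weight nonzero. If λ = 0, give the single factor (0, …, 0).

((1, 1, 1),)

Compute c_i = Σ_j M_{ij} v_j with v = (-1, -18, 4):
  c_1 = (5)·(-1) + (1)·(-18) + 6·4 = 1
  c_2 = (-1)·(-1) + (0)·(-18) + 0·4 = 1
  c_3 = (-3)·(-1) + (-1)·(-18) + (-5)·(4) = 1
p = 2; digits c_i = Σ_j d_{ij}·2^j, 0 ≤ d_{ij} < 2:
  c_1 = 1 = 1·2^0
  c_2 = 1 = 1·2^0
  c_3 = 1 = 1·2^0
p-restricted factor λ_0 = (1, 1, 1)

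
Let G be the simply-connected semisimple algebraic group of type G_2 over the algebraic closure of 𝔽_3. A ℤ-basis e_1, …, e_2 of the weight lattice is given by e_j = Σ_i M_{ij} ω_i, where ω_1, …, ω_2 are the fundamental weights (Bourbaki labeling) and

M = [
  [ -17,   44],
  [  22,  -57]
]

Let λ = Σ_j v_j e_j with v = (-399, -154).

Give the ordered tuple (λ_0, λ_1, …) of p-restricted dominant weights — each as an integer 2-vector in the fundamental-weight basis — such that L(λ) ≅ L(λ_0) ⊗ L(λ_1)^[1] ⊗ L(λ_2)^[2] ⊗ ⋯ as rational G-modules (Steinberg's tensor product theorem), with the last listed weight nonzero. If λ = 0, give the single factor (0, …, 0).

ω-coordinates c = M·v, v = (-399, -154):
  c_1 = -17*-399 + 44*-154 = 7
  c_2 = 22*-399 + -57*-154 = 0
Writing each c_i in base p = 3:
  c_1 = 7 = 1·3^0 + 2·3^1
  c_2 = 0
p-restricted factor λ_0 = (1, 0)
p-restricted factor λ_1 = (2, 0)

((1, 0), (2, 0))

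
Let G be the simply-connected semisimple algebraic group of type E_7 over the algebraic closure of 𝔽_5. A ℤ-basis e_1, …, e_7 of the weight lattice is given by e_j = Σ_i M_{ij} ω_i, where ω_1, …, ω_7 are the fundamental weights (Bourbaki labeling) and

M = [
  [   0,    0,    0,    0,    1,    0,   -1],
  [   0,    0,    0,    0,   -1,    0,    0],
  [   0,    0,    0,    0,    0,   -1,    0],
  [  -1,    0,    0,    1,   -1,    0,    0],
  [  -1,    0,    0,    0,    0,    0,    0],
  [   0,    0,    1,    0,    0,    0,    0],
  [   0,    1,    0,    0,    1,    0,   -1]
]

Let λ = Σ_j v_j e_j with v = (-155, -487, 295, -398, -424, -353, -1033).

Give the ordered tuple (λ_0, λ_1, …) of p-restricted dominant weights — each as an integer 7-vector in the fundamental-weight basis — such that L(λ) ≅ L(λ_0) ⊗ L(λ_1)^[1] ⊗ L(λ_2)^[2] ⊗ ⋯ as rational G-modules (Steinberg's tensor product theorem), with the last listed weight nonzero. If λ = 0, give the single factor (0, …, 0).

((4, 4, 3, 1, 0, 0, 2), (1, 4, 0, 1, 1, 4, 4), (4, 1, 4, 2, 1, 1, 4), (4, 3, 2, 1, 1, 2, 0))

In the fundamental-weight basis, λ has coordinates c = M·v (v = (-155, -487, 295, -398, -424, -353, -1033)):
  c_1 = 0*-155 + 0*-487 + 0*295 + 0*-398 + 1*-424 + 0*-353 + -1*-1033 = 609
  c_2 = 0*-155 + 0*-487 + 0*295 + 0*-398 + -1*-424 + 0*-353 + 0*-1033 = 424
  c_3 = 0*-155 + 0*-487 + 0*295 + 0*-398 + 0*-424 + -1*-353 + 0*-1033 = 353
  c_4 = -1*-155 + 0*-487 + 0*295 + 1*-398 + -1*-424 + 0*-353 + 0*-1033 = 181
  c_5 = -1*-155 + 0*-487 + 0*295 + 0*-398 + 0*-424 + 0*-353 + 0*-1033 = 155
  c_6 = 0*-155 + 0*-487 + 1*295 + 0*-398 + 0*-424 + 0*-353 + 0*-1033 = 295
  c_7 = 0*-155 + 1*-487 + 0*295 + 0*-398 + 1*-424 + 0*-353 + -1*-1033 = 122
p = 5; digits c_i = Σ_j d_{ij}·5^j, 0 ≤ d_{ij} < 5:
  c_1 = 609 = 4·5^0 + 1·5^1 + 4·5^2 + 4·5^3
  c_2 = 424 = 4·5^0 + 4·5^1 + 1·5^2 + 3·5^3
  c_3 = 353 = 3·5^0 + 0·5^1 + 4·5^2 + 2·5^3
  c_4 = 181 = 1·5^0 + 1·5^1 + 2·5^2 + 1·5^3
  c_5 = 155 = 0·5^0 + 1·5^1 + 1·5^2 + 1·5^3
  c_6 = 295 = 0·5^0 + 4·5^1 + 1·5^2 + 2·5^3
  c_7 = 122 = 2·5^0 + 4·5^1 + 4·5^2
p-restricted factor λ_0 = (4, 4, 3, 1, 0, 0, 2)
p-restricted factor λ_1 = (1, 4, 0, 1, 1, 4, 4)
p-restricted factor λ_2 = (4, 1, 4, 2, 1, 1, 4)
p-restricted factor λ_3 = (4, 3, 2, 1, 1, 2, 0)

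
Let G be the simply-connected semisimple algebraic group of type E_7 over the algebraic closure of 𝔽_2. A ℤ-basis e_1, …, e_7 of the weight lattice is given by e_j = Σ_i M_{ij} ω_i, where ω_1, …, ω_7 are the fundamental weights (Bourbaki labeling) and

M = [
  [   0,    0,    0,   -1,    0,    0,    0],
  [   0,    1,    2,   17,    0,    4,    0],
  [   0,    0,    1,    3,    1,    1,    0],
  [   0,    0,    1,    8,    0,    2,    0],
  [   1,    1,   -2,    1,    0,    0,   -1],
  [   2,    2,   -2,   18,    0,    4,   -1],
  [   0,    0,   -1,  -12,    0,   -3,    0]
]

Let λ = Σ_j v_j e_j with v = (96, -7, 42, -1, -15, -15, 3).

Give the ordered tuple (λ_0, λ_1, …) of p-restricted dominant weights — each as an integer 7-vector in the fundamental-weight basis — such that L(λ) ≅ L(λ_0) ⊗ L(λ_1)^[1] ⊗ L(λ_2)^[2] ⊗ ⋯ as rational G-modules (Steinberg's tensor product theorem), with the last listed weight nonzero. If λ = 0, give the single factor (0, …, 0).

((1, 0, 1, 0, 1, 1, 1), (0, 0, 0, 0, 0, 0, 1), (0, 0, 0, 1, 0, 1, 1), (0, 0, 1, 0, 0, 1, 1))

Compute c_i = Σ_j M_{ij} v_j with v = (96, -7, 42, -1, -15, -15, 3):
  c_1 = (0)·(96) + (0)·(-7) + (0)·(42) + (-1)·(-1) + (0)·(-15) + (0)·(-15) + (0)·(3) = 1
  c_2 = (0)·(96) + (1)·(-7) + (2)·(42) + (17)·(-1) + (0)·(-15) + (4)·(-15) + (0)·(3) = 0
  c_3 = (0)·(96) + (0)·(-7) + (1)·(42) + (3)·(-1) + (1)·(-15) + (1)·(-15) + (0)·(3) = 9
  c_4 = (0)·(96) + (0)·(-7) + (1)·(42) + (8)·(-1) + (0)·(-15) + (2)·(-15) + (0)·(3) = 4
  c_5 = (1)·(96) + (1)·(-7) + (-2)·(42) + (1)·(-1) + (0)·(-15) + (0)·(-15) + (-1)·(3) = 1
  c_6 = (2)·(96) + (2)·(-7) + (-2)·(42) + (18)·(-1) + (0)·(-15) + (4)·(-15) + (-1)·(3) = 13
  c_7 = (0)·(96) + (0)·(-7) + (-1)·(42) + (-12)·(-1) + (0)·(-15) + (-3)·(-15) + (0)·(3) = 15
Writing each c_i in base p = 2:
  c_1 = 1 = 1·2^0
  c_2 = 0
  c_3 = 9 = 1·2^0 + 0·2^1 + 0·2^2 + 1·2^3
  c_4 = 4 = 0·2^0 + 0·2^1 + 1·2^2
  c_5 = 1 = 1·2^0
  c_6 = 13 = 1·2^0 + 0·2^1 + 1·2^2 + 1·2^3
  c_7 = 15 = 1·2^0 + 1·2^1 + 1·2^2 + 1·2^3
p-restricted factor λ_0 = (1, 0, 1, 0, 1, 1, 1)
p-restricted factor λ_1 = (0, 0, 0, 0, 0, 0, 1)
p-restricted factor λ_2 = (0, 0, 0, 1, 0, 1, 1)
p-restricted factor λ_3 = (0, 0, 1, 0, 0, 1, 1)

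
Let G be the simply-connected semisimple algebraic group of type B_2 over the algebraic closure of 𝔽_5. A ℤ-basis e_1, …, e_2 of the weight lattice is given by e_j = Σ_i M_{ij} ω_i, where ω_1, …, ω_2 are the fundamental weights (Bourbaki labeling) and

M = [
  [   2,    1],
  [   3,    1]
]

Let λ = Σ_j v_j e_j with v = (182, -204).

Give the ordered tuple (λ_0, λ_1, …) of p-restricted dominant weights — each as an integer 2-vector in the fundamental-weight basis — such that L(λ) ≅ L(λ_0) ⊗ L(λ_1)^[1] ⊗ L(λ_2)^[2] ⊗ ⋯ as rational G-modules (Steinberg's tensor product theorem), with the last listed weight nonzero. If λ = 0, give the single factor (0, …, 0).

((0, 2), (2, 3), (1, 3), (1, 2))

ω-coordinates c = M·v, v = (182, -204):
  c_1 = 2*182 + 1*-204 = 160
  c_2 = 3*182 + 1*-204 = 342
p = 5; digits c_i = Σ_j d_{ij}·5^j, 0 ≤ d_{ij} < 5:
  c_1 = 160 = 0·5^0 + 2·5^1 + 1·5^2 + 1·5^3
  c_2 = 342 = 2·5^0 + 3·5^1 + 3·5^2 + 2·5^3
λ_0 = (0, 2)
λ_1 = (2, 3)
λ_2 = (1, 3)
λ_3 = (1, 2)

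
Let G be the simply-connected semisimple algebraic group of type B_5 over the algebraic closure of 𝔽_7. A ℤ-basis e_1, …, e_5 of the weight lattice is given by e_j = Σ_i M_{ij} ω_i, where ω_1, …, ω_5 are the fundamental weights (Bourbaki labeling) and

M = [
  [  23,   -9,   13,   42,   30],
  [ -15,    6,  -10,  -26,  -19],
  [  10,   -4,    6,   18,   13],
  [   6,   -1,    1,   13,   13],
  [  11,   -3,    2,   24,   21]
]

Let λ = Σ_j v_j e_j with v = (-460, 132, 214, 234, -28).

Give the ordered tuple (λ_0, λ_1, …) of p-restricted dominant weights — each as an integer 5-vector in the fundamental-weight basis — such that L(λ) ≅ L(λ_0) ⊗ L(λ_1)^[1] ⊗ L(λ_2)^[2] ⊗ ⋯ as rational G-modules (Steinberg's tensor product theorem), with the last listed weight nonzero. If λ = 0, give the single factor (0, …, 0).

((2, 0, 4, 0, 0),)

ω-coordinates c = M·v, v = (-460, 132, 214, 234, -28):
  c_1 = 23*-460 + -9*132 + 13*214 + 42*234 + 30*-28 = 2
  c_2 = -15*-460 + 6*132 + -10*214 + -26*234 + -19*-28 = 0
  c_3 = 10*-460 + -4*132 + 6*214 + 18*234 + 13*-28 = 4
  c_4 = 6*-460 + -1*132 + 1*214 + 13*234 + 13*-28 = 0
  c_5 = 11*-460 + -3*132 + 2*214 + 24*234 + 21*-28 = 0
Expand coordinatewise in base 7:
  c_1 = 2 = 2·7^0
  c_2 = 0
  c_3 = 4 = 4·7^0
  c_4 = 0
  c_5 = 0
p-restricted factor λ_0 = (2, 0, 4, 0, 0)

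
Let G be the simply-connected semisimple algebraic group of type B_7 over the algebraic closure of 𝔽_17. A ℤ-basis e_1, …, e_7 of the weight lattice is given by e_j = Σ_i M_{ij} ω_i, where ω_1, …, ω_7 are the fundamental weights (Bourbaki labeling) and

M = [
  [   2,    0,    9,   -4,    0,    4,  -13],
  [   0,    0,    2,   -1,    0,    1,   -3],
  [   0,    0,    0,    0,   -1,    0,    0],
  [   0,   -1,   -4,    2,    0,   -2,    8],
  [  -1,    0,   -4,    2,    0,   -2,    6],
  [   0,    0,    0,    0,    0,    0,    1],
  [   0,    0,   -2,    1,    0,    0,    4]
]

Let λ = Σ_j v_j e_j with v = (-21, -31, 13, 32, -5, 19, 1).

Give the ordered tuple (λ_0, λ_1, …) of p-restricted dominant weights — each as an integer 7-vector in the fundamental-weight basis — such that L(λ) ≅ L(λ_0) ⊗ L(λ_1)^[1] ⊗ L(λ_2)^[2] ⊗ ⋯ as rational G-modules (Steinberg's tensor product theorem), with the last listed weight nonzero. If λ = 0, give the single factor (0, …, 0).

Compute c_i = Σ_j M_{ij} v_j with v = (-21, -31, 13, 32, -5, 19, 1):
  c_1 = (2)·(-21) + (0)·(-31) + (9)·(13) + (-4)·(32) + (0)·(-5) + (4)·(19) + (-13)·(1) = 10
  c_2 = (0)·(-21) + (0)·(-31) + (2)·(13) + (-1)·(32) + (0)·(-5) + (1)·(19) + (-3)·(1) = 10
  c_3 = (0)·(-21) + (0)·(-31) + (0)·(13) + (0)·(32) + (-1)·(-5) + (0)·(19) + (0)·(1) = 5
  c_4 = (0)·(-21) + (-1)·(-31) + (-4)·(13) + (2)·(32) + (0)·(-5) + (-2)·(19) + (8)·(1) = 13
  c_5 = (-1)·(-21) + (0)·(-31) + (-4)·(13) + (2)·(32) + (0)·(-5) + (-2)·(19) + (6)·(1) = 1
  c_6 = (0)·(-21) + (0)·(-31) + (0)·(13) + (0)·(32) + (0)·(-5) + (0)·(19) + (1)·(1) = 1
  c_7 = (0)·(-21) + (0)·(-31) + (-2)·(13) + (1)·(32) + (0)·(-5) + (0)·(19) + (4)·(1) = 10
Base-17 expansion of each c_i:
  c_1 = 10 = 10·17^0
  c_2 = 10 = 10·17^0
  c_3 = 5 = 5·17^0
  c_4 = 13 = 13·17^0
  c_5 = 1 = 1·17^0
  c_6 = 1 = 1·17^0
  c_7 = 10 = 10·17^0
λ_0 = (10, 10, 5, 13, 1, 1, 10)

((10, 10, 5, 13, 1, 1, 10),)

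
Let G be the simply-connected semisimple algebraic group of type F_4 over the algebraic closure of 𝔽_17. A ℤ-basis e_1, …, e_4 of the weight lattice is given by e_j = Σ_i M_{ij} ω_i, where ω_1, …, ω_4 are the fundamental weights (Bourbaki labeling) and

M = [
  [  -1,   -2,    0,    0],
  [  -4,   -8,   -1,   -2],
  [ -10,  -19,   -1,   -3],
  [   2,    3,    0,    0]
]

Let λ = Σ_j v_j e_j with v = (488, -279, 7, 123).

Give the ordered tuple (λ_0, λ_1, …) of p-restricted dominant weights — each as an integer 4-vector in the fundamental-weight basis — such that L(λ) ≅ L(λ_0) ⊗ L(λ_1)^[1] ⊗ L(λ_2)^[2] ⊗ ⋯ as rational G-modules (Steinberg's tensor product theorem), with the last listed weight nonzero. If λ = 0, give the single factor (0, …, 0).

Compute c_i = Σ_j M_{ij} v_j with v = (488, -279, 7, 123):
  c_1 = (-1)·(488) + (-2)·(-279) + (0)·(7) + (0)·(123) = 70
  c_2 = (-4)·(488) + (-8)·(-279) + (-1)·(7) + (-2)·(123) = 27
  c_3 = (-10)·(488) + (-19)·(-279) + (-1)·(7) + (-3)·(123) = 45
  c_4 = (2)·(488) + (3)·(-279) + (0)·(7) + (0)·(123) = 139
Expand coordinatewise in base 17:
  c_1 = 70 = 2·17^0 + 4·17^1
  c_2 = 27 = 10·17^0 + 1·17^1
  c_3 = 45 = 11·17^0 + 2·17^1
  c_4 = 139 = 3·17^0 + 8·17^1
Factor λ_0 = (2, 10, 11, 3)
Factor λ_1 = (4, 1, 2, 8)

((2, 10, 11, 3), (4, 1, 2, 8))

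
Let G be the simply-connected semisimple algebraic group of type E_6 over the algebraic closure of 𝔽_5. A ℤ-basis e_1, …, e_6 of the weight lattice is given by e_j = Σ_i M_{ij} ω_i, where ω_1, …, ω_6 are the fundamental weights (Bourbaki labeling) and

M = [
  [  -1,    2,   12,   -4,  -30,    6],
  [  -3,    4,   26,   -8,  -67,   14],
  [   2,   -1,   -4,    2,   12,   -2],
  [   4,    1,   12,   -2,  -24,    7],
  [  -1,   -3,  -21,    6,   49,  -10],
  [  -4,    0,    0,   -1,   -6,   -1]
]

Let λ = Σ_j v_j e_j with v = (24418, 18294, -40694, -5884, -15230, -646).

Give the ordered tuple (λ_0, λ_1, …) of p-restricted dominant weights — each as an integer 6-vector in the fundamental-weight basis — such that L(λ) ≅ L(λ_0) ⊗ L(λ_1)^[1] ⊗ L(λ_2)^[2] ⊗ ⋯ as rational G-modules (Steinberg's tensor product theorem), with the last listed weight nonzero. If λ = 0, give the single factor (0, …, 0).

Compute c_i = Σ_j M_{ij} v_j with v = (24418, 18294, -40694, -5884, -15230, -646):
  c_1 = (-1)·(24418) + (2)·(18294) + (12)·(-40694) + (-4)·(-5884) + (-30)·(-15230) + (6)·(-646) = 402
  c_2 = (-3)·(24418) + (4)·(18294) + (26)·(-40694) + (-8)·(-5884) + (-67)·(-15230) + (14)·(-646) = 316
  c_3 = (2)·(24418) + (-1)·(18294) + (-4)·(-40694) + (2)·(-5884) + (12)·(-15230) + (-2)·(-646) = 82
  c_4 = (4)·(24418) + (1)·(18294) + (12)·(-40694) + (-2)·(-5884) + (-24)·(-15230) + (7)·(-646) = 404
  c_5 = (-1)·(24418) + (-3)·(18294) + (-21)·(-40694) + (6)·(-5884) + (49)·(-15230) + (-10)·(-646) = 160
  c_6 = (-4)·(24418) + (0)·(18294) + (0)·(-40694) + (-1)·(-5884) + (-6)·(-15230) + (-1)·(-646) = 238
Writing each c_i in base p = 5:
  c_1 = 402 = 2·5^0 + 0·5^1 + 1·5^2 + 3·5^3
  c_2 = 316 = 1·5^0 + 3·5^1 + 2·5^2 + 2·5^3
  c_3 = 82 = 2·5^0 + 1·5^1 + 3·5^2
  c_4 = 404 = 4·5^0 + 0·5^1 + 1·5^2 + 3·5^3
  c_5 = 160 = 0·5^0 + 2·5^1 + 1·5^2 + 1·5^3
  c_6 = 238 = 3·5^0 + 2·5^1 + 4·5^2 + 1·5^3
Factor λ_0 = (2, 1, 2, 4, 0, 3)
Factor λ_1 = (0, 3, 1, 0, 2, 2)
Factor λ_2 = (1, 2, 3, 1, 1, 4)
Factor λ_3 = (3, 2, 0, 3, 1, 1)

((2, 1, 2, 4, 0, 3), (0, 3, 1, 0, 2, 2), (1, 2, 3, 1, 1, 4), (3, 2, 0, 3, 1, 1))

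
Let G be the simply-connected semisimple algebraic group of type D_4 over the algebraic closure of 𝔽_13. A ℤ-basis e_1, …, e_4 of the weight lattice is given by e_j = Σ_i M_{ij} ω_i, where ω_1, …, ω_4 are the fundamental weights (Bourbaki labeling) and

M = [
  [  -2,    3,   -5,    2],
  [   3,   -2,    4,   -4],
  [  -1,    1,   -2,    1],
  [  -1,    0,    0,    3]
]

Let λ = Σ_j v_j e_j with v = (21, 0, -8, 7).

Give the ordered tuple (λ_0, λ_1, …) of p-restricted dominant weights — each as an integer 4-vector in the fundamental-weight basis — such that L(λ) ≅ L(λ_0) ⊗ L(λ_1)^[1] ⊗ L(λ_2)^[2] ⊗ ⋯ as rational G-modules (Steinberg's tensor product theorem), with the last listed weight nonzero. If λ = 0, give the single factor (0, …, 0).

((12, 3, 2, 0),)

Converting to the ω-basis (c_i = row i of M dotted with v = (21, 0, -8, 7)):
  c_1 = (-2)·(21) + (3)·(0) + (-5)·(-8) + (2)·(7) = 12
  c_2 = (3)·(21) + (-2)·(0) + (4)·(-8) + (-4)·(7) = 3
  c_3 = (-1)·(21) + (1)·(0) + (-2)·(-8) + (1)·(7) = 2
  c_4 = (-1)·(21) + (0)·(0) + (0)·(-8) + (3)·(7) = 0
p = 13; digits c_i = Σ_j d_{ij}·13^j, 0 ≤ d_{ij} < 13:
  c_1 = 12 = 12·13^0
  c_2 = 3 = 3·13^0
  c_3 = 2 = 2·13^0
  c_4 = 0
p-restricted factor λ_0 = (12, 3, 2, 0)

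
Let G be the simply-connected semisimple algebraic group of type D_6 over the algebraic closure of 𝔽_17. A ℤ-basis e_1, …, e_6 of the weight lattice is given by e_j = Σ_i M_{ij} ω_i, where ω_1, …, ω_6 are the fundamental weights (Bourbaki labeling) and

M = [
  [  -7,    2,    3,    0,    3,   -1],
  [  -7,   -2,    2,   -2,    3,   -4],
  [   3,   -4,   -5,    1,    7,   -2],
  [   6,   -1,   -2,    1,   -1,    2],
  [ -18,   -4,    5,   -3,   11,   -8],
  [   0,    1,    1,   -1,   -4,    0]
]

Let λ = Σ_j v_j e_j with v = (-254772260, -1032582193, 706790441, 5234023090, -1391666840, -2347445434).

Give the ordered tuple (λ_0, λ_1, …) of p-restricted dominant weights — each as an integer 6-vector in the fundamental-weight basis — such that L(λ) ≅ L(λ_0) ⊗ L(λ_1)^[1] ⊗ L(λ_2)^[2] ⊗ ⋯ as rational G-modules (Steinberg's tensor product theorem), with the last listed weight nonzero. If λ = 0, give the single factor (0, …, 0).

((4, 3, 2, 11, 8, 5), (14, 14, 5, 9, 9, 2), (11, 11, 9, 5, 10, 13), (6, 6, 2, 7, 9, 0), (13, 4, 10, 15, 10, 14), (7, 6, 13, 14, 13, 4))

Compute c_i = Σ_j M_{ij} v_j with v = (-254772260, -1032582193, 706790441, 5234023090, -1391666840, -2347445434):
  c_1 = (-7)·(-254772260) + (2)·(-1032582193) + (3)·(706790441) + (0)·(5234023090) + (3)·(-1391666840) + (-1)·(-2347445434) = 11057671
  c_2 = (-7)·(-254772260) + (-2)·(-1032582193) + (2)·(706790441) + (-2)·(5234023090) + (3)·(-1391666840) + (-4)·(-2347445434) = 8886124
  c_3 = (3)·(-254772260) + (-4)·(-1032582193) + (-5)·(706790441) + (1)·(5234023090) + (7)·(-1391666840) + (-2)·(-2347445434) = 19305865
  c_4 = (6)·(-254772260) + (-1)·(-1032582193) + (-2)·(706790441) + (1)·(5234023090) + (-1)·(-1391666840) + (2)·(-2347445434) = 21166813
  c_5 = (-18)·(-254772260) + (-4)·(-1032582193) + (5)·(706790441) + (-3)·(5234023090) + (11)·(-1391666840) + (-8)·(-2347445434) = 19340619
  c_6 = (0)·(-254772260) + (1)·(-1032582193) + (1)·(706790441) + (-1)·(5234023090) + (-4)·(-1391666840) + (0)·(-2347445434) = 6852518
Base-17 expansion of each c_i:
  c_1 = 11057671 = 4·17^0 + 14·17^1 + 11·17^2 + 6·17^3 + 13·17^4 + 7·17^5
  c_2 = 8886124 = 3·17^0 + 14·17^1 + 11·17^2 + 6·17^3 + 4·17^4 + 6·17^5
  c_3 = 19305865 = 2·17^0 + 5·17^1 + 9·17^2 + 2·17^3 + 10·17^4 + 13·17^5
  c_4 = 21166813 = 11·17^0 + 9·17^1 + 5·17^2 + 7·17^3 + 15·17^4 + 14·17^5
  c_5 = 19340619 = 8·17^0 + 9·17^1 + 10·17^2 + 9·17^3 + 10·17^4 + 13·17^5
  c_6 = 6852518 = 5·17^0 + 2·17^1 + 13·17^2 + 0·17^3 + 14·17^4 + 4·17^5
p-restricted factor λ_0 = (4, 3, 2, 11, 8, 5)
p-restricted factor λ_1 = (14, 14, 5, 9, 9, 2)
p-restricted factor λ_2 = (11, 11, 9, 5, 10, 13)
p-restricted factor λ_3 = (6, 6, 2, 7, 9, 0)
p-restricted factor λ_4 = (13, 4, 10, 15, 10, 14)
p-restricted factor λ_5 = (7, 6, 13, 14, 13, 4)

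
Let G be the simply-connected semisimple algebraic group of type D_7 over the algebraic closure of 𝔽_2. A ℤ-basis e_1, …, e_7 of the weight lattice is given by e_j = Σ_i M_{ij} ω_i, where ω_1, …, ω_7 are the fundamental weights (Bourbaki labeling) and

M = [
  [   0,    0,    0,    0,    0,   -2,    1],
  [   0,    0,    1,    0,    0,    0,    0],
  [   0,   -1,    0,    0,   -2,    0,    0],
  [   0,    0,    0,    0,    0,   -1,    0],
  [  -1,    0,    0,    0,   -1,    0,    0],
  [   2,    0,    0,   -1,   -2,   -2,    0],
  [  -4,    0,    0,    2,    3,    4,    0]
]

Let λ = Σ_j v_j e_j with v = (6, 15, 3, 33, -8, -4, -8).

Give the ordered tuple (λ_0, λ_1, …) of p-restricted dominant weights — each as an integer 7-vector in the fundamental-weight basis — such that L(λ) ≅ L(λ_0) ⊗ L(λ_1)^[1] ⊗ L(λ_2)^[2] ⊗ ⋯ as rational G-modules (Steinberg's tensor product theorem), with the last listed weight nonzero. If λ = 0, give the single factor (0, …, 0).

((0, 1, 1, 0, 0, 1, 0), (0, 1, 0, 0, 1, 1, 1), (0, 0, 0, 1, 0, 0, 0))

Compute c_i = Σ_j M_{ij} v_j with v = (6, 15, 3, 33, -8, -4, -8):
  c_1 = 0*6 + 0*15 + 0*3 + 0*33 + 0*-8 + -2*-4 + 1*-8 = 0
  c_2 = 0*6 + 0*15 + 1*3 + 0*33 + 0*-8 + 0*-4 + 0*-8 = 3
  c_3 = 0*6 + -1*15 + 0*3 + 0*33 + -2*-8 + 0*-4 + 0*-8 = 1
  c_4 = 0*6 + 0*15 + 0*3 + 0*33 + 0*-8 + -1*-4 + 0*-8 = 4
  c_5 = -1*6 + 0*15 + 0*3 + 0*33 + -1*-8 + 0*-4 + 0*-8 = 2
  c_6 = 2*6 + 0*15 + 0*3 + -1*33 + -2*-8 + -2*-4 + 0*-8 = 3
  c_7 = -4*6 + 0*15 + 0*3 + 2*33 + 3*-8 + 4*-4 + 0*-8 = 2
p = 2; digits c_i = Σ_j d_{ij}·2^j, 0 ≤ d_{ij} < 2:
  c_1 = 0
  c_2 = 3 = 1·2^0 + 1·2^1
  c_3 = 1 = 1·2^0
  c_4 = 4 = 0·2^0 + 0·2^1 + 1·2^2
  c_5 = 2 = 0·2^0 + 1·2^1
  c_6 = 3 = 1·2^0 + 1·2^1
  c_7 = 2 = 0·2^0 + 1·2^1
λ_0 = (0, 1, 1, 0, 0, 1, 0)
λ_1 = (0, 1, 0, 0, 1, 1, 1)
λ_2 = (0, 0, 0, 1, 0, 0, 0)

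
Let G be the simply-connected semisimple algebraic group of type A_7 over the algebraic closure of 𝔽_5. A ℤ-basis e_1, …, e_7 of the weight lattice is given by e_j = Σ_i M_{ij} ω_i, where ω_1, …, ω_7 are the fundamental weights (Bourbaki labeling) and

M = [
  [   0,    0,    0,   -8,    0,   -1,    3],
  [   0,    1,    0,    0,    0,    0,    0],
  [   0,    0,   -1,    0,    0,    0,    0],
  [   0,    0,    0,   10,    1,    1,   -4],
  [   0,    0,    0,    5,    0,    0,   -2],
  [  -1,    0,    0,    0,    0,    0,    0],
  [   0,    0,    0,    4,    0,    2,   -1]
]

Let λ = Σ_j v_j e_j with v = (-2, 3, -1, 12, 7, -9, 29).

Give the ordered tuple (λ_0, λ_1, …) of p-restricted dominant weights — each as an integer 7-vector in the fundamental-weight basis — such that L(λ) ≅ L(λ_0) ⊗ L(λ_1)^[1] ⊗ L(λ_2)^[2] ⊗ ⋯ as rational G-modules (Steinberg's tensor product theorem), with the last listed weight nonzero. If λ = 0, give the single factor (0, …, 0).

ω-coordinates c = M·v, v = (-2, 3, -1, 12, 7, -9, 29):
  c_1 = (0)·(-2) + 0·3 + (0)·(-1) + (-8)·(12) + 0·7 + (-1)·(-9) + 3·29 = 0
  c_2 = (0)·(-2) + 1·3 + (0)·(-1) + 0·12 + 0·7 + (0)·(-9) + 0·29 = 3
  c_3 = (0)·(-2) + 0·3 + (-1)·(-1) + 0·12 + 0·7 + (0)·(-9) + 0·29 = 1
  c_4 = (0)·(-2) + 0·3 + (0)·(-1) + 10·12 + 1·7 + (1)·(-9) + (-4)·(29) = 2
  c_5 = (0)·(-2) + 0·3 + (0)·(-1) + 5·12 + 0·7 + (0)·(-9) + (-2)·(29) = 2
  c_6 = (-1)·(-2) + 0·3 + (0)·(-1) + 0·12 + 0·7 + (0)·(-9) + 0·29 = 2
  c_7 = (0)·(-2) + 0·3 + (0)·(-1) + 4·12 + 0·7 + (2)·(-9) + (-1)·(29) = 1
Writing each c_i in base p = 5:
  c_1 = 0
  c_2 = 3 = 3·5^0
  c_3 = 1 = 1·5^0
  c_4 = 2 = 2·5^0
  c_5 = 2 = 2·5^0
  c_6 = 2 = 2·5^0
  c_7 = 1 = 1·5^0
Factor λ_0 = (0, 3, 1, 2, 2, 2, 1)

((0, 3, 1, 2, 2, 2, 1),)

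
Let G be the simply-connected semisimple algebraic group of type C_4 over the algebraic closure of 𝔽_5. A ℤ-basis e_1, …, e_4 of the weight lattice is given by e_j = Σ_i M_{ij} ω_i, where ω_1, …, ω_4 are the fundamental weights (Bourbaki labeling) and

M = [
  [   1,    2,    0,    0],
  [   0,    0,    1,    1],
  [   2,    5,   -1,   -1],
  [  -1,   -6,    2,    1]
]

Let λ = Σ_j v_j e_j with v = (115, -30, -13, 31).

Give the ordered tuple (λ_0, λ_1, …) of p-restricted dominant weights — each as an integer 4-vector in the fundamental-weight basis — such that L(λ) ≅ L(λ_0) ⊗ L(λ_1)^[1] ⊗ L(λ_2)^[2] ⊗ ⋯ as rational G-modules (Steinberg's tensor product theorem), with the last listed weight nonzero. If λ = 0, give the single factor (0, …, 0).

((0, 3, 2, 0), (1, 3, 2, 4), (2, 0, 2, 2))

Converting to the ω-basis (c_i = row i of M dotted with v = (115, -30, -13, 31)):
  c_1 = (1)·(115) + (2)·(-30) + (0)·(-13) + (0)·(31) = 55
  c_2 = (0)·(115) + (0)·(-30) + (1)·(-13) + (1)·(31) = 18
  c_3 = (2)·(115) + (5)·(-30) + (-1)·(-13) + (-1)·(31) = 62
  c_4 = (-1)·(115) + (-6)·(-30) + (2)·(-13) + (1)·(31) = 70
Writing each c_i in base p = 5:
  c_1 = 55 = 0·5^0 + 1·5^1 + 2·5^2
  c_2 = 18 = 3·5^0 + 3·5^1
  c_3 = 62 = 2·5^0 + 2·5^1 + 2·5^2
  c_4 = 70 = 0·5^0 + 4·5^1 + 2·5^2
Factor λ_0 = (0, 3, 2, 0)
Factor λ_1 = (1, 3, 2, 4)
Factor λ_2 = (2, 0, 2, 2)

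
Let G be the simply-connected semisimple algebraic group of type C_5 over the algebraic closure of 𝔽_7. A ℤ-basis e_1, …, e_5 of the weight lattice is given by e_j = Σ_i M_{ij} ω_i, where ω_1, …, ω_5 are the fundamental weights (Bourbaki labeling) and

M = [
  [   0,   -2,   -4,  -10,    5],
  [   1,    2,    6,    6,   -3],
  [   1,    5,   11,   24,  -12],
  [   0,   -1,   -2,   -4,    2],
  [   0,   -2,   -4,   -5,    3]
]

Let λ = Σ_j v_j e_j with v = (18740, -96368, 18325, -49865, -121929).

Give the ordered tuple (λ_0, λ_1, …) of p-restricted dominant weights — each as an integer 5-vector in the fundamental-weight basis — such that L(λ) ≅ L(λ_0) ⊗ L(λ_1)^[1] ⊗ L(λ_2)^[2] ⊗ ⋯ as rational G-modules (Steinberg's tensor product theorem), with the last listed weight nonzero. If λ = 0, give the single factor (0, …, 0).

((6, 3, 5, 4, 6), (1, 0, 1, 4, 4), (4, 3, 1, 4, 4), (3, 0, 0, 2, 1), (3, 1, 2, 6, 1))

In the fundamental-weight basis, λ has coordinates c = M·v (v = (18740, -96368, 18325, -49865, -121929)):
  c_1 = (0)·(18740) + (-2)·(-96368) + (-4)·(18325) + (-10)·(-49865) + (5)·(-121929) = 8441
  c_2 = (1)·(18740) + (2)·(-96368) + (6)·(18325) + (6)·(-49865) + (-3)·(-121929) = 2551
  c_3 = (1)·(18740) + (5)·(-96368) + (11)·(18325) + (24)·(-49865) + (-12)·(-121929) = 4863
  c_4 = (0)·(18740) + (-1)·(-96368) + (-2)·(18325) + (-4)·(-49865) + (2)·(-121929) = 15320
  c_5 = (0)·(18740) + (-2)·(-96368) + (-4)·(18325) + (-5)·(-49865) + (3)·(-121929) = 2974
p = 7; digits c_i = Σ_j d_{ij}·7^j, 0 ≤ d_{ij} < 7:
  c_1 = 8441 = 6·7^0 + 1·7^1 + 4·7^2 + 3·7^3 + 3·7^4
  c_2 = 2551 = 3·7^0 + 0·7^1 + 3·7^2 + 0·7^3 + 1·7^4
  c_3 = 4863 = 5·7^0 + 1·7^1 + 1·7^2 + 0·7^3 + 2·7^4
  c_4 = 15320 = 4·7^0 + 4·7^1 + 4·7^2 + 2·7^3 + 6·7^4
  c_5 = 2974 = 6·7^0 + 4·7^1 + 4·7^2 + 1·7^3 + 1·7^4
Factor λ_0 = (6, 3, 5, 4, 6)
Factor λ_1 = (1, 0, 1, 4, 4)
Factor λ_2 = (4, 3, 1, 4, 4)
Factor λ_3 = (3, 0, 0, 2, 1)
Factor λ_4 = (3, 1, 2, 6, 1)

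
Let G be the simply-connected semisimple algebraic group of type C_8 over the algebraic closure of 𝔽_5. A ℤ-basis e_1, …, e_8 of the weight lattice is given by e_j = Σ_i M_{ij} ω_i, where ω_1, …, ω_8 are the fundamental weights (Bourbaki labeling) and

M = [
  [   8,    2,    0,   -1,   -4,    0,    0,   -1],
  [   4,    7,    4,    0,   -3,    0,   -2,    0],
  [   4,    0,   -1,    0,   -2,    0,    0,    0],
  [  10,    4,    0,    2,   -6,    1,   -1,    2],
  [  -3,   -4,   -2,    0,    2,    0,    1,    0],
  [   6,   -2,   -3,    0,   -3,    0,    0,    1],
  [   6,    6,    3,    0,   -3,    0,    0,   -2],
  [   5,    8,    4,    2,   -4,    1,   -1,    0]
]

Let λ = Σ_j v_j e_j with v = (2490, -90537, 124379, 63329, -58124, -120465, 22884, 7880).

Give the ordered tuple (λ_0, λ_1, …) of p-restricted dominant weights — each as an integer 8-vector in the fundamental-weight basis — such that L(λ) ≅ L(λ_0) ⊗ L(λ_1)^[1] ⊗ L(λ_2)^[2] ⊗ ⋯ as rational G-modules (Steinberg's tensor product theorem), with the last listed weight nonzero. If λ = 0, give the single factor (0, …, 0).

ω-coordinates c = M·v, v = (2490, -90537, 124379, 63329, -58124, -120465, 22884, 7880):
  c_1 = (8)·(2490) + (2)·(-90537) + (0)·(124379) + (-1)·(63329) + (-4)·(-58124) + (0)·(-120465) + (0)·(22884) + (-1)·(7880) = 133
  c_2 = (4)·(2490) + (7)·(-90537) + (4)·(124379) + (0)·(63329) + (-3)·(-58124) + (0)·(-120465) + (-2)·(22884) + (0)·(7880) = 2321
  c_3 = (4)·(2490) + (0)·(-90537) + (-1)·(124379) + (0)·(63329) + (-2)·(-58124) + (0)·(-120465) + (0)·(22884) + (0)·(7880) = 1829
  c_4 = (10)·(2490) + (4)·(-90537) + (0)·(124379) + (2)·(63329) + (-6)·(-58124) + (1)·(-120465) + (-1)·(22884) + (2)·(7880) = 10565
  c_5 = (-3)·(2490) + (-4)·(-90537) + (-2)·(124379) + (0)·(63329) + (2)·(-58124) + (0)·(-120465) + (1)·(22884) + (0)·(7880) = 12556
  c_6 = (6)·(2490) + (-2)·(-90537) + (-3)·(124379) + (0)·(63329) + (-3)·(-58124) + (0)·(-120465) + (0)·(22884) + (1)·(7880) = 5129
  c_7 = (6)·(2490) + (6)·(-90537) + (3)·(124379) + (0)·(63329) + (-3)·(-58124) + (0)·(-120465) + (0)·(22884) + (-2)·(7880) = 3467
  c_8 = (5)·(2490) + (8)·(-90537) + (4)·(124379) + (2)·(63329) + (-4)·(-58124) + (1)·(-120465) + (-1)·(22884) + (0)·(7880) = 1475
Writing each c_i in base p = 5:
  c_1 = 133 = 3·5^0 + 1·5^1 + 0·5^2 + 1·5^3
  c_2 = 2321 = 1·5^0 + 4·5^1 + 2·5^2 + 3·5^3 + 3·5^4
  c_3 = 1829 = 4·5^0 + 0·5^1 + 3·5^2 + 4·5^3 + 2·5^4
  c_4 = 10565 = 0·5^0 + 3·5^1 + 2·5^2 + 4·5^3 + 1·5^4 + 3·5^5
  c_5 = 12556 = 1·5^0 + 1·5^1 + 2·5^2 + 0·5^3 + 0·5^4 + 4·5^5
  c_6 = 5129 = 4·5^0 + 0·5^1 + 0·5^2 + 1·5^3 + 3·5^4 + 1·5^5
  c_7 = 3467 = 2·5^0 + 3·5^1 + 3·5^2 + 2·5^3 + 0·5^4 + 1·5^5
  c_8 = 1475 = 0·5^0 + 0·5^1 + 4·5^2 + 1·5^3 + 2·5^4
p-restricted factor λ_0 = (3, 1, 4, 0, 1, 4, 2, 0)
p-restricted factor λ_1 = (1, 4, 0, 3, 1, 0, 3, 0)
p-restricted factor λ_2 = (0, 2, 3, 2, 2, 0, 3, 4)
p-restricted factor λ_3 = (1, 3, 4, 4, 0, 1, 2, 1)
p-restricted factor λ_4 = (0, 3, 2, 1, 0, 3, 0, 2)
p-restricted factor λ_5 = (0, 0, 0, 3, 4, 1, 1, 0)

((3, 1, 4, 0, 1, 4, 2, 0), (1, 4, 0, 3, 1, 0, 3, 0), (0, 2, 3, 2, 2, 0, 3, 4), (1, 3, 4, 4, 0, 1, 2, 1), (0, 3, 2, 1, 0, 3, 0, 2), (0, 0, 0, 3, 4, 1, 1, 0))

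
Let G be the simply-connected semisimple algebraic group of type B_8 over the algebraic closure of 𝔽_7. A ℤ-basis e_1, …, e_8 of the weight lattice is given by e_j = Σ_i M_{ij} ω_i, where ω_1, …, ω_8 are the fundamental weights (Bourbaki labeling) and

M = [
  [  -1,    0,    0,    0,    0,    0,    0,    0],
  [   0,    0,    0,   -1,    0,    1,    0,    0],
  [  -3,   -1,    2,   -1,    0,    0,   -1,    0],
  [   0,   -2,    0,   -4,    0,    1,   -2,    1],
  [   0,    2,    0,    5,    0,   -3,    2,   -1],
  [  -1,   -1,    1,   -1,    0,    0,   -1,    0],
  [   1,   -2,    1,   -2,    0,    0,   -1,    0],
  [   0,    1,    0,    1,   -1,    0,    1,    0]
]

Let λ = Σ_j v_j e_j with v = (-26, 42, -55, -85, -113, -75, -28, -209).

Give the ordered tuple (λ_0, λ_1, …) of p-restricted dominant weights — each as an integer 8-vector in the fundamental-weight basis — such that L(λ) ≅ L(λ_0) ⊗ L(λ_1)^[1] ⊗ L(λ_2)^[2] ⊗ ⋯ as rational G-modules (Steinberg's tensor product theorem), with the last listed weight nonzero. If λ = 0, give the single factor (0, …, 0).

((5, 3, 4, 0, 2, 0, 5, 0), (3, 1, 5, 4, 5, 6, 4, 6))

Compute c_i = Σ_j M_{ij} v_j with v = (-26, 42, -55, -85, -113, -75, -28, -209):
  c_1 = -1*-26 + 0*42 + 0*-55 + 0*-85 + 0*-113 + 0*-75 + 0*-28 + 0*-209 = 26
  c_2 = 0*-26 + 0*42 + 0*-55 + -1*-85 + 0*-113 + 1*-75 + 0*-28 + 0*-209 = 10
  c_3 = -3*-26 + -1*42 + 2*-55 + -1*-85 + 0*-113 + 0*-75 + -1*-28 + 0*-209 = 39
  c_4 = 0*-26 + -2*42 + 0*-55 + -4*-85 + 0*-113 + 1*-75 + -2*-28 + 1*-209 = 28
  c_5 = 0*-26 + 2*42 + 0*-55 + 5*-85 + 0*-113 + -3*-75 + 2*-28 + -1*-209 = 37
  c_6 = -1*-26 + -1*42 + 1*-55 + -1*-85 + 0*-113 + 0*-75 + -1*-28 + 0*-209 = 42
  c_7 = 1*-26 + -2*42 + 1*-55 + -2*-85 + 0*-113 + 0*-75 + -1*-28 + 0*-209 = 33
  c_8 = 0*-26 + 1*42 + 0*-55 + 1*-85 + -1*-113 + 0*-75 + 1*-28 + 0*-209 = 42
Writing each c_i in base p = 7:
  c_1 = 26 = 5·7^0 + 3·7^1
  c_2 = 10 = 3·7^0 + 1·7^1
  c_3 = 39 = 4·7^0 + 5·7^1
  c_4 = 28 = 0·7^0 + 4·7^1
  c_5 = 37 = 2·7^0 + 5·7^1
  c_6 = 42 = 0·7^0 + 6·7^1
  c_7 = 33 = 5·7^0 + 4·7^1
  c_8 = 42 = 0·7^0 + 6·7^1
p-restricted factor λ_0 = (5, 3, 4, 0, 2, 0, 5, 0)
p-restricted factor λ_1 = (3, 1, 5, 4, 5, 6, 4, 6)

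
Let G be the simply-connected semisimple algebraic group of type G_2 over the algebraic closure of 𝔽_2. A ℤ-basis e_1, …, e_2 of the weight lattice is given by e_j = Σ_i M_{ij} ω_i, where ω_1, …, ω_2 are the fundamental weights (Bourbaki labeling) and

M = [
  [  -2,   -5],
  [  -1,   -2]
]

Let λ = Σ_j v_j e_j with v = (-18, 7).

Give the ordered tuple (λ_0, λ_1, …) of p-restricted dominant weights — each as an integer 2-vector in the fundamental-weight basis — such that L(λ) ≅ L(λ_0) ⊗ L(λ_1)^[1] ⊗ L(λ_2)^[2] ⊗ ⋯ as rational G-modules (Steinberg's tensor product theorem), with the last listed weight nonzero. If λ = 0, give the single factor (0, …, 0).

((1, 0), (0, 0), (0, 1))

Change of basis e → ω: c = M·v where v = (-18, 7):
  c_1 = (-2)·(-18) + (-5)·(7) = 1
  c_2 = (-1)·(-18) + (-2)·(7) = 4
Expand coordinatewise in base 2:
  c_1 = 1 = 1·2^0
  c_2 = 4 = 0·2^0 + 0·2^1 + 1·2^2
λ_0 = (1, 0)
λ_1 = (0, 0)
λ_2 = (0, 1)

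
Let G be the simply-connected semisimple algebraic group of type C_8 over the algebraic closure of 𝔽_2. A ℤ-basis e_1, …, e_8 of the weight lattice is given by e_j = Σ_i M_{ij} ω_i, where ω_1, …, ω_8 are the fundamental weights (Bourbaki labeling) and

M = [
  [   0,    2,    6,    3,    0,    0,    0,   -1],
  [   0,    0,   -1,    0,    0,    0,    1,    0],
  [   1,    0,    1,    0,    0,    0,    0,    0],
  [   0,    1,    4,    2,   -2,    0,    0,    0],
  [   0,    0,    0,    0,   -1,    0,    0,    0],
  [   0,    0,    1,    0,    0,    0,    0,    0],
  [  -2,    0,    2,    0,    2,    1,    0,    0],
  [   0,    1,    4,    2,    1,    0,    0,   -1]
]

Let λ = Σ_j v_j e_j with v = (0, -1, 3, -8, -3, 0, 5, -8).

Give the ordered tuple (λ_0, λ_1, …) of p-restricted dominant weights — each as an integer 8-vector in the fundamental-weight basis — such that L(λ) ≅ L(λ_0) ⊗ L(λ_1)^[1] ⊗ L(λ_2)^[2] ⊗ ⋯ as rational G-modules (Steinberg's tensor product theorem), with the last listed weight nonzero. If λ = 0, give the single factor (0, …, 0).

((0, 0, 1, 1, 1, 1, 0, 0), (0, 1, 1, 0, 1, 1, 0, 0))

ω-coordinates c = M·v, v = (0, -1, 3, -8, -3, 0, 5, -8):
  c_1 = 0·0 + (2)·(-1) + 6·3 + (3)·(-8) + (0)·(-3) + 0·0 + 0·5 + (-1)·(-8) = 0
  c_2 = 0·0 + (0)·(-1) + (-1)·(3) + (0)·(-8) + (0)·(-3) + 0·0 + 1·5 + (0)·(-8) = 2
  c_3 = 1·0 + (0)·(-1) + 1·3 + (0)·(-8) + (0)·(-3) + 0·0 + 0·5 + (0)·(-8) = 3
  c_4 = 0·0 + (1)·(-1) + 4·3 + (2)·(-8) + (-2)·(-3) + 0·0 + 0·5 + (0)·(-8) = 1
  c_5 = 0·0 + (0)·(-1) + 0·3 + (0)·(-8) + (-1)·(-3) + 0·0 + 0·5 + (0)·(-8) = 3
  c_6 = 0·0 + (0)·(-1) + 1·3 + (0)·(-8) + (0)·(-3) + 0·0 + 0·5 + (0)·(-8) = 3
  c_7 = (-2)·(0) + (0)·(-1) + 2·3 + (0)·(-8) + (2)·(-3) + 1·0 + 0·5 + (0)·(-8) = 0
  c_8 = 0·0 + (1)·(-1) + 4·3 + (2)·(-8) + (1)·(-3) + 0·0 + 0·5 + (-1)·(-8) = 0
Base-2 expansion of each c_i:
  c_1 = 0
  c_2 = 2 = 0·2^0 + 1·2^1
  c_3 = 3 = 1·2^0 + 1·2^1
  c_4 = 1 = 1·2^0
  c_5 = 3 = 1·2^0 + 1·2^1
  c_6 = 3 = 1·2^0 + 1·2^1
  c_7 = 0
  c_8 = 0
p-restricted factor λ_0 = (0, 0, 1, 1, 1, 1, 0, 0)
p-restricted factor λ_1 = (0, 1, 1, 0, 1, 1, 0, 0)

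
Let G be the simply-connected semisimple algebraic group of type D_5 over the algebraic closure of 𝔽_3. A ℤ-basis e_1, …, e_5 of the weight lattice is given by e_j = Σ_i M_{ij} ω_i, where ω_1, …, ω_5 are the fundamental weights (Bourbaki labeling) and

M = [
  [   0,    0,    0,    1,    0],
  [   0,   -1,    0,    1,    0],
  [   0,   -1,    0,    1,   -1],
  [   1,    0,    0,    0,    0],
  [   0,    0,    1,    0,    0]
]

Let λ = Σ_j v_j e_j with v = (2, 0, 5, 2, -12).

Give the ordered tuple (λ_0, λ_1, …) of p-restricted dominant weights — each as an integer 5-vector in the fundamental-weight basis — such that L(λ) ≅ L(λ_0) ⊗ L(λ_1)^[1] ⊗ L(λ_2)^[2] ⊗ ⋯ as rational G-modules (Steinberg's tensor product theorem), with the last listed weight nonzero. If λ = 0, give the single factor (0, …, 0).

In the fundamental-weight basis, λ has coordinates c = M·v (v = (2, 0, 5, 2, -12)):
  c_1 = 0*2 + 0*0 + 0*5 + 1*2 + 0*-12 = 2
  c_2 = 0*2 + -1*0 + 0*5 + 1*2 + 0*-12 = 2
  c_3 = 0*2 + -1*0 + 0*5 + 1*2 + -1*-12 = 14
  c_4 = 1*2 + 0*0 + 0*5 + 0*2 + 0*-12 = 2
  c_5 = 0*2 + 0*0 + 1*5 + 0*2 + 0*-12 = 5
Expand coordinatewise in base 3:
  c_1 = 2 = 2·3^0
  c_2 = 2 = 2·3^0
  c_3 = 14 = 2·3^0 + 1·3^1 + 1·3^2
  c_4 = 2 = 2·3^0
  c_5 = 5 = 2·3^0 + 1·3^1
Factor λ_0 = (2, 2, 2, 2, 2)
Factor λ_1 = (0, 0, 1, 0, 1)
Factor λ_2 = (0, 0, 1, 0, 0)

((2, 2, 2, 2, 2), (0, 0, 1, 0, 1), (0, 0, 1, 0, 0))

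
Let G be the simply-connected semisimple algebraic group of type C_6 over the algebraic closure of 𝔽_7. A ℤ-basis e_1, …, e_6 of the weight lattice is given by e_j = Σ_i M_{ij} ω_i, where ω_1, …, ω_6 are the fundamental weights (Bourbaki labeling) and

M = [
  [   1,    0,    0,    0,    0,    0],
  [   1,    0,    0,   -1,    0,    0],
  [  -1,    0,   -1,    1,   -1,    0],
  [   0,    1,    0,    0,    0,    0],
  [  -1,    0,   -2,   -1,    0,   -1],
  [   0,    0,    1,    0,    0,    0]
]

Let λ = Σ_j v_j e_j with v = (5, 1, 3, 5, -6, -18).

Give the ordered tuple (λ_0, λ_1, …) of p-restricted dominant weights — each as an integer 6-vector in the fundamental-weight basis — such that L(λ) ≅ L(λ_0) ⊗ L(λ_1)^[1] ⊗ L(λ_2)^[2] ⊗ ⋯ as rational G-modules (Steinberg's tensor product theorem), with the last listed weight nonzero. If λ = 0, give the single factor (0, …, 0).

((5, 0, 3, 1, 2, 3),)

In the fundamental-weight basis, λ has coordinates c = M·v (v = (5, 1, 3, 5, -6, -18)):
  c_1 = 1*5 + 0*1 + 0*3 + 0*5 + 0*-6 + 0*-18 = 5
  c_2 = 1*5 + 0*1 + 0*3 + -1*5 + 0*-6 + 0*-18 = 0
  c_3 = -1*5 + 0*1 + -1*3 + 1*5 + -1*-6 + 0*-18 = 3
  c_4 = 0*5 + 1*1 + 0*3 + 0*5 + 0*-6 + 0*-18 = 1
  c_5 = -1*5 + 0*1 + -2*3 + -1*5 + 0*-6 + -1*-18 = 2
  c_6 = 0*5 + 0*1 + 1*3 + 0*5 + 0*-6 + 0*-18 = 3
Expand coordinatewise in base 7:
  c_1 = 5 = 5·7^0
  c_2 = 0
  c_3 = 3 = 3·7^0
  c_4 = 1 = 1·7^0
  c_5 = 2 = 2·7^0
  c_6 = 3 = 3·7^0
Factor λ_0 = (5, 0, 3, 1, 2, 3)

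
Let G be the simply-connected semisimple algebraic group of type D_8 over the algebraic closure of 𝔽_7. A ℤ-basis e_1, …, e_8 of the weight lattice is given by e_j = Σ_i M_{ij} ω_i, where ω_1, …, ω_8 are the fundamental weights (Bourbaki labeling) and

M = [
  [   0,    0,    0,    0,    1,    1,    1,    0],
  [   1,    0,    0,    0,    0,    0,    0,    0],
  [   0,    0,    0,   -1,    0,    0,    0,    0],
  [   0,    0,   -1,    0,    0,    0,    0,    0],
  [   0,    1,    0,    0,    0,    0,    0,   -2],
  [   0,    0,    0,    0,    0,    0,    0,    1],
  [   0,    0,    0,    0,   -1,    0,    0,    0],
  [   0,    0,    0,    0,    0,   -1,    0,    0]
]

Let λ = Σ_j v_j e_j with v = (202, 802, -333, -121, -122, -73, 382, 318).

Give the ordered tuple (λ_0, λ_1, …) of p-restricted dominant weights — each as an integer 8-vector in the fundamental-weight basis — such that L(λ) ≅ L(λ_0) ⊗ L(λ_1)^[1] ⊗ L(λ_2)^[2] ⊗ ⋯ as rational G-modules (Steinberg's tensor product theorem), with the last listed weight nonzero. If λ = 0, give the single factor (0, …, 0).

((5, 6, 2, 4, 5, 3, 3, 3), (5, 0, 3, 5, 2, 3, 3, 3), (3, 4, 2, 6, 3, 6, 2, 1))

Change of basis e → ω: c = M·v where v = (202, 802, -333, -121, -122, -73, 382, 318):
  c_1 = (0)·(202) + (0)·(802) + (0)·(-333) + (0)·(-121) + (1)·(-122) + (1)·(-73) + (1)·(382) + (0)·(318) = 187
  c_2 = (1)·(202) + (0)·(802) + (0)·(-333) + (0)·(-121) + (0)·(-122) + (0)·(-73) + (0)·(382) + (0)·(318) = 202
  c_3 = (0)·(202) + (0)·(802) + (0)·(-333) + (-1)·(-121) + (0)·(-122) + (0)·(-73) + (0)·(382) + (0)·(318) = 121
  c_4 = (0)·(202) + (0)·(802) + (-1)·(-333) + (0)·(-121) + (0)·(-122) + (0)·(-73) + (0)·(382) + (0)·(318) = 333
  c_5 = (0)·(202) + (1)·(802) + (0)·(-333) + (0)·(-121) + (0)·(-122) + (0)·(-73) + (0)·(382) + (-2)·(318) = 166
  c_6 = (0)·(202) + (0)·(802) + (0)·(-333) + (0)·(-121) + (0)·(-122) + (0)·(-73) + (0)·(382) + (1)·(318) = 318
  c_7 = (0)·(202) + (0)·(802) + (0)·(-333) + (0)·(-121) + (-1)·(-122) + (0)·(-73) + (0)·(382) + (0)·(318) = 122
  c_8 = (0)·(202) + (0)·(802) + (0)·(-333) + (0)·(-121) + (0)·(-122) + (-1)·(-73) + (0)·(382) + (0)·(318) = 73
Expand coordinatewise in base 7:
  c_1 = 187 = 5·7^0 + 5·7^1 + 3·7^2
  c_2 = 202 = 6·7^0 + 0·7^1 + 4·7^2
  c_3 = 121 = 2·7^0 + 3·7^1 + 2·7^2
  c_4 = 333 = 4·7^0 + 5·7^1 + 6·7^2
  c_5 = 166 = 5·7^0 + 2·7^1 + 3·7^2
  c_6 = 318 = 3·7^0 + 3·7^1 + 6·7^2
  c_7 = 122 = 3·7^0 + 3·7^1 + 2·7^2
  c_8 = 73 = 3·7^0 + 3·7^1 + 1·7^2
λ_0 = (5, 6, 2, 4, 5, 3, 3, 3)
λ_1 = (5, 0, 3, 5, 2, 3, 3, 3)
λ_2 = (3, 4, 2, 6, 3, 6, 2, 1)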